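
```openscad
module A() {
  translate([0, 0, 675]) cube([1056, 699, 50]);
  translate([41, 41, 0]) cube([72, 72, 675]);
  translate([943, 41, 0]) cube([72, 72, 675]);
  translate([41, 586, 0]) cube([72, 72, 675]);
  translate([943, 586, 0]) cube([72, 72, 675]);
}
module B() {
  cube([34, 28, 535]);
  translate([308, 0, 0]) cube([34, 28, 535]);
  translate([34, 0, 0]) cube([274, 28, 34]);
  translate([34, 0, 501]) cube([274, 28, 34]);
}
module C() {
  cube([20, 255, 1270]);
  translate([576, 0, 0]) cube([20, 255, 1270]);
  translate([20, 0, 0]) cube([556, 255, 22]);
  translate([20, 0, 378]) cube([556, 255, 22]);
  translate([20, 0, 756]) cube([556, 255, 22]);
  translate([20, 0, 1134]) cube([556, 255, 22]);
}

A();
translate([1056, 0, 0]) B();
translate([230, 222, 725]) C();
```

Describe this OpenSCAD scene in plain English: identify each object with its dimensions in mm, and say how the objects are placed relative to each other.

A is a table: top 1056 mm (x) × 699 mm (y), 50 mm thick, upper face at z = 725 mm, on four 72×72 mm square legs, each inset 41 mm from the nearest pair of top edges, running from z = 0 to the bottom of the top.

B is a picture frame with a 274×467 mm rectangular opening (x by z) and a uniform 34 mm border on every side. Frame depth is 28 mm along y. It is built from two vertical stiles running the full outside height and two horizontal rails spanning the gap between the stiles.

C is an open bookshelf. Two side panels, each 20 mm thick, 255 mm deep and 1270 mm tall, stand 596 mm apart (outside-to-outside). Between them sit 4 shelves, each 22 mm thick and 255 mm deep, spanning the full gap between the sides. The bottom shelf rests on the floor (its underside at z = 0) and the clear gap between one shelf's top and the next shelf's underside is 356 mm.

The picture frame is against the table's +x side, with their −y faces flush. The bookshelf is on top of the table, centred.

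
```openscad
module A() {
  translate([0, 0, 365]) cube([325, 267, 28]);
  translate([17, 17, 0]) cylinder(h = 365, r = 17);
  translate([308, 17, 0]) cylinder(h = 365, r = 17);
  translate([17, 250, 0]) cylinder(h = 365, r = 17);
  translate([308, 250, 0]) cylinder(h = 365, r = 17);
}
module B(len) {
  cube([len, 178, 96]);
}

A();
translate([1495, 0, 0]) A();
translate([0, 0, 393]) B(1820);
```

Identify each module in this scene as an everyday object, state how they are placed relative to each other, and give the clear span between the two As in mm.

Second stool starts at x = 1495; first ends at x = 325; clear span = 1495 − 325 = 1170 mm.

A is a stool. B is a beam. A beam spans the tops of two stools. The clear span between the two stools is 1170 mm.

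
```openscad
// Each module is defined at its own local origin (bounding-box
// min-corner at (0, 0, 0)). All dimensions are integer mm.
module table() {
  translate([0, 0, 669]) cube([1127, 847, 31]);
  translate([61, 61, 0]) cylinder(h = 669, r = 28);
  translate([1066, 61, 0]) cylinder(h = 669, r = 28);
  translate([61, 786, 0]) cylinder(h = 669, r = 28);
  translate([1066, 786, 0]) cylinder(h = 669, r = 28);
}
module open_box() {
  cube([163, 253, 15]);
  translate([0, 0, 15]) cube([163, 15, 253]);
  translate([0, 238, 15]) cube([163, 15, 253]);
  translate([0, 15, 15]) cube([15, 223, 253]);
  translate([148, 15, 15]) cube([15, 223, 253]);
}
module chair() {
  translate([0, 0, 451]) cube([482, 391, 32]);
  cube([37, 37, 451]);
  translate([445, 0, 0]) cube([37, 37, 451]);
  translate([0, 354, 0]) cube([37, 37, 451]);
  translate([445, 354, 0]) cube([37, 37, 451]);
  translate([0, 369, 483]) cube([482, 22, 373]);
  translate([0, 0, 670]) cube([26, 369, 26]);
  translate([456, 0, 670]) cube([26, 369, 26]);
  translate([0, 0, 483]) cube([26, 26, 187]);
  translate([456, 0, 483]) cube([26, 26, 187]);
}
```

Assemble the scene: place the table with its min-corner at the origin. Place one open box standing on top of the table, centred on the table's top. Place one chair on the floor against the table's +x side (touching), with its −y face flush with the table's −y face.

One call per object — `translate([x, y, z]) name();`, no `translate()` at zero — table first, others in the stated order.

table();
translate([482, 297, 700]) open_box();
translate([1127, 0, 0]) chair();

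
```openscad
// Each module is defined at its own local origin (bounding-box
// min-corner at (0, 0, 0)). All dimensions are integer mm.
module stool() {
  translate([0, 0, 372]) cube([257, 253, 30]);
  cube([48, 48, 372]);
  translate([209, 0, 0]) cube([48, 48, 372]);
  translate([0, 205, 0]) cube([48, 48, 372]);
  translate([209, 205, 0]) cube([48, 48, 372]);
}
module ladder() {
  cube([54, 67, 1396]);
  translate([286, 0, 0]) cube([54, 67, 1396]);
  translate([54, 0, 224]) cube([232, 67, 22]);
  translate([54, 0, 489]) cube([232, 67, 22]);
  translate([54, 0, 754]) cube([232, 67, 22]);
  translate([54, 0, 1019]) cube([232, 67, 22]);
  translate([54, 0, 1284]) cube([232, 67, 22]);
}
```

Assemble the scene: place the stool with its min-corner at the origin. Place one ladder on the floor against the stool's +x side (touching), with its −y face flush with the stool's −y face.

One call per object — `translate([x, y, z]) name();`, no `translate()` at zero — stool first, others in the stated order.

stool();
translate([257, 0, 0]) ladder();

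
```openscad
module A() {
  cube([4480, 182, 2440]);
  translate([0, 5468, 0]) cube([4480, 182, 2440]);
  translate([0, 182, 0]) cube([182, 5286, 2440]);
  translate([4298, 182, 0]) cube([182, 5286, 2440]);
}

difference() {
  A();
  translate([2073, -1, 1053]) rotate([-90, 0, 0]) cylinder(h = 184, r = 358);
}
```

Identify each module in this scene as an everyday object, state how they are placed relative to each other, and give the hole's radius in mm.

A is a house frame. The house frame has a circular hole through its front wall. The hole's radius is 358 mm.

The subtracted cylinder has r = 358 mm.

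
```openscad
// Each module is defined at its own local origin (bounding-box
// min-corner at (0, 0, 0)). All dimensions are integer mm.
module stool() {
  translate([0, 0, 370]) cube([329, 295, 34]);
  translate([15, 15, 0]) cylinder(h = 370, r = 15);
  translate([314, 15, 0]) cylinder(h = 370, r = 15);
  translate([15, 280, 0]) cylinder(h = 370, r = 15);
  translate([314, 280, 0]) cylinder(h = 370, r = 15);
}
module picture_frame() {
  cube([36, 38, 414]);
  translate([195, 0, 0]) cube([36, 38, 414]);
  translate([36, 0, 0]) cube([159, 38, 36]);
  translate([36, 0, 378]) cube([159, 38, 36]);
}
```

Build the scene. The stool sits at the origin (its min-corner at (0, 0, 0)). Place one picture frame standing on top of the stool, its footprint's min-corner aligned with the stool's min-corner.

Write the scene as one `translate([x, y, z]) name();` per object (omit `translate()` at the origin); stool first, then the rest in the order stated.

stool();
translate([0, 0, 404]) picture_frame();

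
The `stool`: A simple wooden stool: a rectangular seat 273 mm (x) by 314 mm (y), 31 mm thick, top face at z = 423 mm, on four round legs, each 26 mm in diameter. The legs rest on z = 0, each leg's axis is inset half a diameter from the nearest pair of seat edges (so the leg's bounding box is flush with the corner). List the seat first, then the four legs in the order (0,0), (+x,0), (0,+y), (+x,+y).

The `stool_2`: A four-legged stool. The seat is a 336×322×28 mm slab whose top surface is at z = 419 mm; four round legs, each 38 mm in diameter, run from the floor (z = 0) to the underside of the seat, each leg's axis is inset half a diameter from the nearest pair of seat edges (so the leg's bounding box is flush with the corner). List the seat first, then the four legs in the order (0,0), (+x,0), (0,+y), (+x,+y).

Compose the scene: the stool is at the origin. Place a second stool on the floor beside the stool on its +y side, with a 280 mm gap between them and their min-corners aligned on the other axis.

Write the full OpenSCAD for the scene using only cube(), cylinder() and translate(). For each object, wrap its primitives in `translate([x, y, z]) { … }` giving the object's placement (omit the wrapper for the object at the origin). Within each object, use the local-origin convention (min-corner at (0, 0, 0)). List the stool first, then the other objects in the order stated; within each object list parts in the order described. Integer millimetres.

translate([0, 0, 392]) cube([273, 314, 31]);
translate([13, 13, 0]) cylinder(h = 392, r = 13);
translate([260, 13, 0]) cylinder(h = 392, r = 13);
translate([13, 301, 0]) cylinder(h = 392, r = 13);
translate([260, 301, 0]) cylinder(h = 392, r = 13);
translate([0, 594, 0]) {
  translate([0, 0, 391]) cube([336, 322, 28]);
  translate([19, 19, 0]) cylinder(h = 391, r = 19);
  translate([317, 19, 0]) cylinder(h = 391, r = 19);
  translate([19, 303, 0]) cylinder(h = 391, r = 19);
  translate([317, 303, 0]) cylinder(h = 391, r = 19);
}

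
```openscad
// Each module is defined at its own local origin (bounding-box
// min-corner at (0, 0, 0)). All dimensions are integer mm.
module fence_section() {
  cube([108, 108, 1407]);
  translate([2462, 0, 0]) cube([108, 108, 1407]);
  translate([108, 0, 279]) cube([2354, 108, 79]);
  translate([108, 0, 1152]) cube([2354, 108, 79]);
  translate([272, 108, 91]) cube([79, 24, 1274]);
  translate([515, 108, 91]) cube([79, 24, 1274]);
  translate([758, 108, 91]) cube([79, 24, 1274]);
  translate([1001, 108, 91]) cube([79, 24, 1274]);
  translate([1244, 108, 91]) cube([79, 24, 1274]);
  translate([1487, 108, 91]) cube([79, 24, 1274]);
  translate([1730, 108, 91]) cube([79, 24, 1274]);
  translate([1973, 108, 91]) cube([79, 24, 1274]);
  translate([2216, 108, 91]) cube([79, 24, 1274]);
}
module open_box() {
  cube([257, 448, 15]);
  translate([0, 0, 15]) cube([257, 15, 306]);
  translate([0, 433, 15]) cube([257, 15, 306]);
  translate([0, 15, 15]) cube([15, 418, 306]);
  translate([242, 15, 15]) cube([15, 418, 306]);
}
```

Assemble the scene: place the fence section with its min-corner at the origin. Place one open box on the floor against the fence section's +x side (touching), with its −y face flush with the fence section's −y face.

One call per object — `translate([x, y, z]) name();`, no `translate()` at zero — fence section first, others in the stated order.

fence_section();
translate([2570, 0, 0]) open_box();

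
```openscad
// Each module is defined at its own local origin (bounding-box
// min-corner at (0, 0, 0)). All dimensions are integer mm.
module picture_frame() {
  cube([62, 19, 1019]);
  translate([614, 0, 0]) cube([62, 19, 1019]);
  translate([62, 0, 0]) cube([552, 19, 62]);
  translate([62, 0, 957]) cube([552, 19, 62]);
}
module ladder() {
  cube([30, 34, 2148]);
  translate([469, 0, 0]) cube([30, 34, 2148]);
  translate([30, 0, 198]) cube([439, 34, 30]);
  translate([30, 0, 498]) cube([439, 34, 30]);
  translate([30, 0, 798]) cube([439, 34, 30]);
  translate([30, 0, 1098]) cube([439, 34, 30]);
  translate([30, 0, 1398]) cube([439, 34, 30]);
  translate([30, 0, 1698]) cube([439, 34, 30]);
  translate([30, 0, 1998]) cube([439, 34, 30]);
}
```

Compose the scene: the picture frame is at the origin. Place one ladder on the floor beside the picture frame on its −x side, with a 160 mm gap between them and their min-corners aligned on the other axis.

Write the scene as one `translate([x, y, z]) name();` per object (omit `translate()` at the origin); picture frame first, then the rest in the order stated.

picture_frame();
translate([-659, 0, 0]) ladder();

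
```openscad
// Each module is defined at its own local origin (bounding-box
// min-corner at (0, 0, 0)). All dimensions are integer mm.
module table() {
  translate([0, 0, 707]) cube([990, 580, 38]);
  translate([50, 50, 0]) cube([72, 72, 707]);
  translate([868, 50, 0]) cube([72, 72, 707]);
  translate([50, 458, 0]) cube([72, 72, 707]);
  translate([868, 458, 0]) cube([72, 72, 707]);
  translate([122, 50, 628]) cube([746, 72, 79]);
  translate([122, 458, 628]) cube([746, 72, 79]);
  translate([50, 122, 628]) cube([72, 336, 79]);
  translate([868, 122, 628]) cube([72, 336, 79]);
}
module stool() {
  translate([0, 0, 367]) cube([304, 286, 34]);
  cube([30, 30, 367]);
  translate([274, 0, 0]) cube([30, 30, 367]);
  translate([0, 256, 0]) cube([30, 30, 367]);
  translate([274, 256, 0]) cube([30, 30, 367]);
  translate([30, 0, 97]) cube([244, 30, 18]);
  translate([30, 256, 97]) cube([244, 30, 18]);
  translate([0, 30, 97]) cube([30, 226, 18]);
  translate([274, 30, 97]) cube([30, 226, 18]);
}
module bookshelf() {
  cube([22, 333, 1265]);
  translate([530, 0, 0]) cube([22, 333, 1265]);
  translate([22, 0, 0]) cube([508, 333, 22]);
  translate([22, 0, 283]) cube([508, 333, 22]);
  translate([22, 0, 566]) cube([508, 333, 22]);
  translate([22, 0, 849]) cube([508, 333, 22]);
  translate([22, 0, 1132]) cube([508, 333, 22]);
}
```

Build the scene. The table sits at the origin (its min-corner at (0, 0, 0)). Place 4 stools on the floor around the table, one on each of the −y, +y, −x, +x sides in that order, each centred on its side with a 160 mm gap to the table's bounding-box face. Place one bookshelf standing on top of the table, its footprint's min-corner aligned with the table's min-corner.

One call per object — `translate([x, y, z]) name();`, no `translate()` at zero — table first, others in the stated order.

table();
translate([343, -446, 0]) stool();
translate([343, 740, 0]) stool();
translate([-464, 147, 0]) stool();
translate([1150, 147, 0]) stool();
translate([0, 0, 745]) bookshelf();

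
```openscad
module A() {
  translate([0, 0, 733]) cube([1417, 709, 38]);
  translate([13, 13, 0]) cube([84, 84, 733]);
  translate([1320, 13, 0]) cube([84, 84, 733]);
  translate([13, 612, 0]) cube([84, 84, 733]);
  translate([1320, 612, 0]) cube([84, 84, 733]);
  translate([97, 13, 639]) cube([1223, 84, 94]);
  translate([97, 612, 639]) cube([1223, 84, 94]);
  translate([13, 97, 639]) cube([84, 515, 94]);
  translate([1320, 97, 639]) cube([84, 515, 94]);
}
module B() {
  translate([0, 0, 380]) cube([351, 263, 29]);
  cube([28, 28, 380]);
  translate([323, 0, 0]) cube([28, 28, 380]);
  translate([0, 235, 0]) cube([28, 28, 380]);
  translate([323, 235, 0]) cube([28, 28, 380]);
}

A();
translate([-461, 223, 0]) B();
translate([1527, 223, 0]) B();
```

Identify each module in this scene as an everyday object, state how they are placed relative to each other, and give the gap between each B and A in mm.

Each stool's nearest face is 110 mm from the table's bounding box.

A is a table. B is a stool. Two stools sit around the table at the −x, +x sides. The gap between each stool and the table is 110 mm.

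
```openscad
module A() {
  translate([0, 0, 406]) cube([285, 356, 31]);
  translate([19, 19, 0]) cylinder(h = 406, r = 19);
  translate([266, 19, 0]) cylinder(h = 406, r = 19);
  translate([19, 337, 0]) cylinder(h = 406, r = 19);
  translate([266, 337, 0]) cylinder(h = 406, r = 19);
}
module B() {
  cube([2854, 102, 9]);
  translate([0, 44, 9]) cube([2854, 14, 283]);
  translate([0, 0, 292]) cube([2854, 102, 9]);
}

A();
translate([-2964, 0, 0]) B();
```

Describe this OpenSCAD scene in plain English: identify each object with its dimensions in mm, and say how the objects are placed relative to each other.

A is a simple wooden stool: a rectangular seat 285 mm (x) by 356 mm (y), 31 mm thick, top face at z = 437 mm, on four round legs, each 38 mm in diameter. The legs rest on z = 0, each leg's axis is inset half a diameter from the nearest pair of seat edges (so the leg's bounding box is flush with the corner).

B is an I-beam lying along x, 2854 mm long. Overall section height 301 mm. Two flanges 102 mm wide (y) and 9 mm thick, one on the floor and one at the top; a web 14 mm thick runs between them, centred on the flange width.

The I-beam is on the floor beside the stool on its −x side.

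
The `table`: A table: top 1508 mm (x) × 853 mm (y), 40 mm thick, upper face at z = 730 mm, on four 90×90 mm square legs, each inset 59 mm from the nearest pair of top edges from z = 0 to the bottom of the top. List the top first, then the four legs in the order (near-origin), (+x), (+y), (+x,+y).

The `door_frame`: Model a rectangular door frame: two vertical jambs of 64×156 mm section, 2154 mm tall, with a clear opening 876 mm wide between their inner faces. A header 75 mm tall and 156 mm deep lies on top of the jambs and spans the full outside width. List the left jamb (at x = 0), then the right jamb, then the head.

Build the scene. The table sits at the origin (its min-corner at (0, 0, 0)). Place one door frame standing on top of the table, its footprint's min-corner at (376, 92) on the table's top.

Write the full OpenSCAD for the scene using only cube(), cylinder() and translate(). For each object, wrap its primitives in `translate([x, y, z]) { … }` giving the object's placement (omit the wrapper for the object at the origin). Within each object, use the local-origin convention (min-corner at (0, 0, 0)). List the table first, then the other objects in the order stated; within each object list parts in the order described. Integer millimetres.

translate([0, 0, 690]) cube([1508, 853, 40]);
translate([59, 59, 0]) cube([90, 90, 690]);
translate([1359, 59, 0]) cube([90, 90, 690]);
translate([59, 704, 0]) cube([90, 90, 690]);
translate([1359, 704, 0]) cube([90, 90, 690]);
translate([376, 92, 730]) {
  cube([64, 156, 2154]);
  translate([940, 0, 0]) cube([64, 156, 2154]);
  translate([0, 0, 2154]) cube([1004, 156, 75]);
}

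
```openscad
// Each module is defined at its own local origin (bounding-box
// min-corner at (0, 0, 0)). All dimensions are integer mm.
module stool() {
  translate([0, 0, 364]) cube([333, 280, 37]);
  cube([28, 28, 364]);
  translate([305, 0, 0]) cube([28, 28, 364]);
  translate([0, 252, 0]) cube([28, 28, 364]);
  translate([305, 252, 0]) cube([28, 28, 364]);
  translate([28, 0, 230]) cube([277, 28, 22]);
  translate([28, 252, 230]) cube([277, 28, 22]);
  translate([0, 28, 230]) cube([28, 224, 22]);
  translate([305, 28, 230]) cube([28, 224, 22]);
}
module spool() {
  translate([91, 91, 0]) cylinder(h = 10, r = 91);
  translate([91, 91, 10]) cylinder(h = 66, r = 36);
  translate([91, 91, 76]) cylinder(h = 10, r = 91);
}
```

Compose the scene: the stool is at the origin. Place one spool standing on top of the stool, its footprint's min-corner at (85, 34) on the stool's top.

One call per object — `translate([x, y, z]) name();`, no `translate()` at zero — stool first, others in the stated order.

stool();
translate([85, 34, 401]) spool();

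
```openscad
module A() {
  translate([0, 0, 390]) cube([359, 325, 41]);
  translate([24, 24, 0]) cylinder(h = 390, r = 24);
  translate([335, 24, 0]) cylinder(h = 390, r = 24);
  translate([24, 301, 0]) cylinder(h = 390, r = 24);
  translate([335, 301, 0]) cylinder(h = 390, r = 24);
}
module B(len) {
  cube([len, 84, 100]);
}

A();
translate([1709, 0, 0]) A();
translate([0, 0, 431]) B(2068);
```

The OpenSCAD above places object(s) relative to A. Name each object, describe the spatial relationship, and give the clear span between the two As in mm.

Second stool starts at x = 1709; first ends at x = 359; clear span = 1709 − 359 = 1350 mm.

A is a stool. B is a beam. A beam spans the tops of two stools. The clear span between the two stools is 1350 mm.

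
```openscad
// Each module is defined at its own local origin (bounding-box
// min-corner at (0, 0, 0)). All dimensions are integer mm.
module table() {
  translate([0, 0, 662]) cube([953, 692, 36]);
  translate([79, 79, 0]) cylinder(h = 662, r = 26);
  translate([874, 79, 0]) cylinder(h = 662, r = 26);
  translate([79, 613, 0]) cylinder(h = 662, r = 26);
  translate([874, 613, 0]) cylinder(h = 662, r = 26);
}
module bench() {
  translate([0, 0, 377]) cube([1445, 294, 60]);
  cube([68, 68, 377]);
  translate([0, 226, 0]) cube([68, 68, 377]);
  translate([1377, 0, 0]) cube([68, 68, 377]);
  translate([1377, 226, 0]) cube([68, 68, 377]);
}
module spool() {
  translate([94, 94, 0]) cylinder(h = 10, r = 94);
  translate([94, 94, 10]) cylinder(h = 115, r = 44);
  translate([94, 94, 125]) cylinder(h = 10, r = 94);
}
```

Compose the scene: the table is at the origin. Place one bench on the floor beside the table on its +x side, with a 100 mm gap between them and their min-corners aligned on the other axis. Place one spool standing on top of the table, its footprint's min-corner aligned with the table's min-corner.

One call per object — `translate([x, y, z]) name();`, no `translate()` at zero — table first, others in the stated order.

table();
translate([1053, 0, 0]) bench();
translate([0, 0, 698]) spool();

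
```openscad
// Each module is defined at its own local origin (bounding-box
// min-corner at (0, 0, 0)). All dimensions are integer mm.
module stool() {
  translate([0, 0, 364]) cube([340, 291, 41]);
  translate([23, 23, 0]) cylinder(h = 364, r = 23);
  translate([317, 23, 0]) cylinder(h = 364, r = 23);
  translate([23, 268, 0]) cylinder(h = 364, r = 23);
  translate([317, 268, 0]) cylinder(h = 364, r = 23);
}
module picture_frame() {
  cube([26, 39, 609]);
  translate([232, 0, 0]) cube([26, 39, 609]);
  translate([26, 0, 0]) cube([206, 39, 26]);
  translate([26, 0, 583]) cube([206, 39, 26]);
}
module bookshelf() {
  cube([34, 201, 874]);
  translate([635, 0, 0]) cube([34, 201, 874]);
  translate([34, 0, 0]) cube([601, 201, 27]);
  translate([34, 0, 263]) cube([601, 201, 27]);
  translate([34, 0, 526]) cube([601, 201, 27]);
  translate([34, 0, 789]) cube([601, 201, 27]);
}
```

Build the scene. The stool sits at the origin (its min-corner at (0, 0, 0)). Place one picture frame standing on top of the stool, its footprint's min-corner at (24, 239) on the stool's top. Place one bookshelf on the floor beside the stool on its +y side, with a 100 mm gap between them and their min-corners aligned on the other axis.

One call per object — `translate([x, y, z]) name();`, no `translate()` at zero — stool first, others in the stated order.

stool();
translate([24, 239, 405]) picture_frame();
translate([0, 391, 0]) bookshelf();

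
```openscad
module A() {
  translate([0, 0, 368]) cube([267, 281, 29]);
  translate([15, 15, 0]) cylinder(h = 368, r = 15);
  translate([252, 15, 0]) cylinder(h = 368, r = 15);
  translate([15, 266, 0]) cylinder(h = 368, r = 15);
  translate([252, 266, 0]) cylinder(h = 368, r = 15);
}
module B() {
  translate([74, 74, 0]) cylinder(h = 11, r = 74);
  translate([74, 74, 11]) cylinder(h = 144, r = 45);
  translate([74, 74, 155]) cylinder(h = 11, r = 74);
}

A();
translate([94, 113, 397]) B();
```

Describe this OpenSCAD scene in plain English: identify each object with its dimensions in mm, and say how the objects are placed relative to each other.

A is a simple wooden stool: a rectangular seat 267 mm (x) by 281 mm (y), 29 mm thick, top face at z = 397 mm, on four round legs, each 30 mm in diameter. The legs rest on z = 0, each leg's axis is inset half a diameter from the nearest pair of seat edges (so the leg's bounding box is flush with the corner).

B is a spool: two coaxial disc flanges of radius 74 mm and thickness 11 mm, joined by a core cylinder of radius 45 mm and height 144 mm. The lower flange rests on z = 0 and the three cylinders share a vertical axis.

The spool is on top of the stool.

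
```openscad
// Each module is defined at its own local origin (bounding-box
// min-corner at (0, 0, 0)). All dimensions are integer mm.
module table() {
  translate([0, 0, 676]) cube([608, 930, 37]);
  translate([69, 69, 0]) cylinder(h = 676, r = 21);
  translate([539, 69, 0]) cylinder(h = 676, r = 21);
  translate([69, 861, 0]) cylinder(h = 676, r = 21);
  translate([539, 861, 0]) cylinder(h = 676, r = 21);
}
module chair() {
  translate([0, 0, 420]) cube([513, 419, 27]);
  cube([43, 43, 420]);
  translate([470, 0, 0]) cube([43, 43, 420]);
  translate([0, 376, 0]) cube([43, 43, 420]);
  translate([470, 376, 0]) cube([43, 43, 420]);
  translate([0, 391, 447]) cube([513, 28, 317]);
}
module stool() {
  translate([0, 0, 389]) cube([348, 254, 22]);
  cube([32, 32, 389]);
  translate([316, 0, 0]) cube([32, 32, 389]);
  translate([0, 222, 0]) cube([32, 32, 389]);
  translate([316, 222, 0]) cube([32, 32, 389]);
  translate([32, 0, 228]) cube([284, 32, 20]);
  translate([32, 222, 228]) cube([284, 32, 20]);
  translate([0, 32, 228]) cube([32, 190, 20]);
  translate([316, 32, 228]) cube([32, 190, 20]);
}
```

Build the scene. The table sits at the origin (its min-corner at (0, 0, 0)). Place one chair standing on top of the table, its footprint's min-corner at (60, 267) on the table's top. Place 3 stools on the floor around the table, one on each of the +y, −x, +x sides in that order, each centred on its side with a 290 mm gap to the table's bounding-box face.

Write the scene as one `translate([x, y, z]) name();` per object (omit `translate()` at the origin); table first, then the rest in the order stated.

table();
translate([60, 267, 713]) chair();
translate([130, 1220, 0]) stool();
translate([-638, 338, 0]) stool();
translate([898, 338, 0]) stool();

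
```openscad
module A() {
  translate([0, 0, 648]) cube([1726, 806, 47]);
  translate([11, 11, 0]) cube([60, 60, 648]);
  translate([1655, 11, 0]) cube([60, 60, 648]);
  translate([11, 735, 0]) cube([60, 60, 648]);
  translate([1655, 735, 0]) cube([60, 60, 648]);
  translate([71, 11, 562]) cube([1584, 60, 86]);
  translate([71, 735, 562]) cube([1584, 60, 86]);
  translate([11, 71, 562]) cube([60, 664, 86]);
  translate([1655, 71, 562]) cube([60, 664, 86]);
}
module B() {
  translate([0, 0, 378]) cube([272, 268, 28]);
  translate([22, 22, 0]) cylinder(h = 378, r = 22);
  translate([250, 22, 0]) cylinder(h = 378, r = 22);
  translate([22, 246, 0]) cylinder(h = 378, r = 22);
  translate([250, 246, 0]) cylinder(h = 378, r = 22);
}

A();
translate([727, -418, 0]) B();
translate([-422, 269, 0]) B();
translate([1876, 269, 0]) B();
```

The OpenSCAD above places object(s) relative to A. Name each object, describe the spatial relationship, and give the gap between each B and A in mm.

Each stool's nearest face is 150 mm from the table's bounding box.

A is a table. B is a stool. Three stools sit around the table at the −y, −x, +x sides. The gap between each stool and the table is 150 mm.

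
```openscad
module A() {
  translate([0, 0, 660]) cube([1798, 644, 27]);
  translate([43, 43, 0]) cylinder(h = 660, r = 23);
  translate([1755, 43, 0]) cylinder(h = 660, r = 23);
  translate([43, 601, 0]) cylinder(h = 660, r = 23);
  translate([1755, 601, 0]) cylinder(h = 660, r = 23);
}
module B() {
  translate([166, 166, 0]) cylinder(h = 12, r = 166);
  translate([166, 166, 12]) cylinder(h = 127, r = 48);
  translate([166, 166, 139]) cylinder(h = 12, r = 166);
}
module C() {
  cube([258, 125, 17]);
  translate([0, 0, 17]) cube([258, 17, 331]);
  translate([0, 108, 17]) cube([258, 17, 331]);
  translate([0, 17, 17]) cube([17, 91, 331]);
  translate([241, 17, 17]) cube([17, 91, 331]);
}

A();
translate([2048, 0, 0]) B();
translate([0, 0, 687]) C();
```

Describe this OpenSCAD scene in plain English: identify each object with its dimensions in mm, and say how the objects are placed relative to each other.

A is a table: top 1798 mm (x) × 644 mm (y), 27 mm thick, upper face at z = 687 mm, on four round legs of 46 mm diameter, each leg's bounding box inset 20 mm from the nearest pair of top edges, running from z = 0 to the bottom of the top.

B is a spool: two coaxial disc flanges of radius 166 mm and thickness 12 mm, joined by a core cylinder of radius 48 mm and height 127 mm. The lower flange rests on z = 0 and the three cylinders share a vertical axis.

C is an open-topped rectangular box: outside dimensions 258×125×348 mm, with a uniform wall and base thickness of 17 mm. The base is a full 258×125 slab on the floor; four walls sit on top of the base. The front and back walls (the −y and +y sides) span the full width; the two side walls fit between them.

The spool is on the floor beside the table on its +x side. The open box is on top of the table.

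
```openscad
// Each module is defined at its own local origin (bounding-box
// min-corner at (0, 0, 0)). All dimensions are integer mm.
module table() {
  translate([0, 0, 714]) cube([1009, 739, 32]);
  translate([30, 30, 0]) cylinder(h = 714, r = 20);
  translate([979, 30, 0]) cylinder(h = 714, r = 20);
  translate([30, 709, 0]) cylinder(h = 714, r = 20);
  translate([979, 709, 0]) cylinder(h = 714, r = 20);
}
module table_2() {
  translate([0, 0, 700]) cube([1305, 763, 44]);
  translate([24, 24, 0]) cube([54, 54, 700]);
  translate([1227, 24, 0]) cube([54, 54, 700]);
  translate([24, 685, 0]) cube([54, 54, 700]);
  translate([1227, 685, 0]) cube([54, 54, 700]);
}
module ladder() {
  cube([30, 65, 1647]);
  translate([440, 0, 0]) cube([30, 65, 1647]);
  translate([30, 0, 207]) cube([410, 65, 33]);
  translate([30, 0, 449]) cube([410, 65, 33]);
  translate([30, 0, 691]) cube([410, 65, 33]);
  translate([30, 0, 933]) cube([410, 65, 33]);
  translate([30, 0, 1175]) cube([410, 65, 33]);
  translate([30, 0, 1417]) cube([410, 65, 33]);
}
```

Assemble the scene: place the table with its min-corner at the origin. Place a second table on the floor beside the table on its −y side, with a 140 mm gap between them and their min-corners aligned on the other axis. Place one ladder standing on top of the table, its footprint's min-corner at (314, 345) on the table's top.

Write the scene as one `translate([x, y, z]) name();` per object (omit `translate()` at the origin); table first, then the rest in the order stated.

table();
translate([0, -903, 0]) table_2();
translate([314, 345, 746]) ladder();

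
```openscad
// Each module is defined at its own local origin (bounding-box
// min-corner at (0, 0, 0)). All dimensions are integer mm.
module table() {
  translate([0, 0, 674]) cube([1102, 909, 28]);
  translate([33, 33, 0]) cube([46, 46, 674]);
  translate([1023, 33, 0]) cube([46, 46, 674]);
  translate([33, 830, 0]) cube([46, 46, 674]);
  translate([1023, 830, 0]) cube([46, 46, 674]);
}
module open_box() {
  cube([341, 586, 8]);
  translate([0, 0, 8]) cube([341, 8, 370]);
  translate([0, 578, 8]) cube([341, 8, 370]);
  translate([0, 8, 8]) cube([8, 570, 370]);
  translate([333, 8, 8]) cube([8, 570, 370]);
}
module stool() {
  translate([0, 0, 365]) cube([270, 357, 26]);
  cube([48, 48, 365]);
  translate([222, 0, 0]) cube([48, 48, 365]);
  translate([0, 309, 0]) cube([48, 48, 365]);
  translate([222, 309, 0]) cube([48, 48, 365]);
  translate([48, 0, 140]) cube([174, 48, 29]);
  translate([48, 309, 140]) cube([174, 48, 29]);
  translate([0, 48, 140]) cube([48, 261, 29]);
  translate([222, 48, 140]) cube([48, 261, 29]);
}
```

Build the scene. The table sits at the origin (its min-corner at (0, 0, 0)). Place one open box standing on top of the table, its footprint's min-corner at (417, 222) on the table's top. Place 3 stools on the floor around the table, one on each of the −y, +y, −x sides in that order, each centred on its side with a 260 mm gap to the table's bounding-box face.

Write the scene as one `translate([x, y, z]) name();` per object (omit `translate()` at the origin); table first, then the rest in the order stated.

table();
translate([417, 222, 702]) open_box();
translate([416, -617, 0]) stool();
translate([416, 1169, 0]) stool();
translate([-530, 276, 0]) stool();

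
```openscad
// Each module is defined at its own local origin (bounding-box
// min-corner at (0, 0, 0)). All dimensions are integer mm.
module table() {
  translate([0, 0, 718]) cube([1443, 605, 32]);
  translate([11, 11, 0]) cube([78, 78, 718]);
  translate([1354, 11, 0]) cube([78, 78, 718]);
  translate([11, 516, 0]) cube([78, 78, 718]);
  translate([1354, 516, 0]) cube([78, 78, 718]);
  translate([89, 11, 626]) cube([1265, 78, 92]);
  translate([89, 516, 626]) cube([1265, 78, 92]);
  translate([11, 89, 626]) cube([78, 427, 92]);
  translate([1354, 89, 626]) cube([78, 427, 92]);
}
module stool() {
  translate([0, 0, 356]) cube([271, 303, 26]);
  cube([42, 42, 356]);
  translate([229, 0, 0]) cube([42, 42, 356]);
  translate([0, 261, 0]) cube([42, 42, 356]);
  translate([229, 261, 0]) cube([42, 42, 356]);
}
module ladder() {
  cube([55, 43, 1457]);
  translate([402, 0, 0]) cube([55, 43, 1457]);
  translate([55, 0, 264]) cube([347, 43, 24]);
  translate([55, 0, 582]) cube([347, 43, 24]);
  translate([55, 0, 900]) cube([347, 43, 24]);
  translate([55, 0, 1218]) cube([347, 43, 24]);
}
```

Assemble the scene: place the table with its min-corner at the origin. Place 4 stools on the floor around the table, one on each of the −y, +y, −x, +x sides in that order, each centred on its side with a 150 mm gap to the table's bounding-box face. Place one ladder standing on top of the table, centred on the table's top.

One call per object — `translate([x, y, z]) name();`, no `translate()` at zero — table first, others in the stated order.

table();
translate([586, -453, 0]) stool();
translate([586, 755, 0]) stool();
translate([-421, 151, 0]) stool();
translate([1593, 151, 0]) stool();
translate([493, 281, 750]) ladder();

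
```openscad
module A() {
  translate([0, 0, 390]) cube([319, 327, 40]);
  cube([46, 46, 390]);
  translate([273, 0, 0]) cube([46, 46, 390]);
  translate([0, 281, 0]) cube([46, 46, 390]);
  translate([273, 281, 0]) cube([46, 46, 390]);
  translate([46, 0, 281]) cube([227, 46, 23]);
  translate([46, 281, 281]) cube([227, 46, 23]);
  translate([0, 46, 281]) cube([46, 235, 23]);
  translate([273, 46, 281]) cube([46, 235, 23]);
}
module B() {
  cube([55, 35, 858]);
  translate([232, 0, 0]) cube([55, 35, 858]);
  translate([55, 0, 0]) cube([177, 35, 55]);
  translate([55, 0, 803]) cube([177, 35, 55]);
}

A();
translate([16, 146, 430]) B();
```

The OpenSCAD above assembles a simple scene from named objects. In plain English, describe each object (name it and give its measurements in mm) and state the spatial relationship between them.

A is a four-legged stool. The seat is a 319×327×40 mm slab whose top surface is at z = 430 mm; four square legs, each 46×46 mm in cross-section, run from the floor (z = 0) to the underside of the seat, each flush with a corner of the seat. Four stretchers, 46 mm wide and 23 mm tall, connect adjacent legs with their undersides at z = 281 mm, each running between the inner faces of the legs it joins and aligned with the legs' outer faces on the other axis.

B is a picture frame with a 177×748 mm rectangular opening (x by z) and a uniform 55 mm border on every side. Frame depth is 35 mm along y. It is built from two vertical stiles running the full outside height and two horizontal rails spanning the gap between the stiles.

The picture frame is on top of the stool, centred.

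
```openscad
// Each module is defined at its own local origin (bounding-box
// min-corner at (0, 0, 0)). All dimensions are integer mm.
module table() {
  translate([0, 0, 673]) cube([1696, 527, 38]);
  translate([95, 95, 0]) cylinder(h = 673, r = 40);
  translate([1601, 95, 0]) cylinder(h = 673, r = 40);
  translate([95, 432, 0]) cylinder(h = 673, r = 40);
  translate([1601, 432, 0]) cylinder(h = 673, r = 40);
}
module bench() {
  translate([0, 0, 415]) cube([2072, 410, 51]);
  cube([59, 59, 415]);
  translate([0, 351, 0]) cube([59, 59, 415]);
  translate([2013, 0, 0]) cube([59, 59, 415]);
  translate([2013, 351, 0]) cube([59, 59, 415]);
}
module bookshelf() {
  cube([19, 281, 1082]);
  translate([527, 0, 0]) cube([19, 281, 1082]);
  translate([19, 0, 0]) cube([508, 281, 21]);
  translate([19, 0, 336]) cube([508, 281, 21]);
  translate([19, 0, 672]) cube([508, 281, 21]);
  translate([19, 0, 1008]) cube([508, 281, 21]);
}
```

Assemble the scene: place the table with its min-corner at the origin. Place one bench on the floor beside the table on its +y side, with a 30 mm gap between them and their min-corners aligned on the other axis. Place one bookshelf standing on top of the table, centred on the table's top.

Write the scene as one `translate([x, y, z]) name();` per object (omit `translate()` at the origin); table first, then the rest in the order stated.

table();
translate([0, 557, 0]) bench();
translate([575, 123, 711]) bookshelf();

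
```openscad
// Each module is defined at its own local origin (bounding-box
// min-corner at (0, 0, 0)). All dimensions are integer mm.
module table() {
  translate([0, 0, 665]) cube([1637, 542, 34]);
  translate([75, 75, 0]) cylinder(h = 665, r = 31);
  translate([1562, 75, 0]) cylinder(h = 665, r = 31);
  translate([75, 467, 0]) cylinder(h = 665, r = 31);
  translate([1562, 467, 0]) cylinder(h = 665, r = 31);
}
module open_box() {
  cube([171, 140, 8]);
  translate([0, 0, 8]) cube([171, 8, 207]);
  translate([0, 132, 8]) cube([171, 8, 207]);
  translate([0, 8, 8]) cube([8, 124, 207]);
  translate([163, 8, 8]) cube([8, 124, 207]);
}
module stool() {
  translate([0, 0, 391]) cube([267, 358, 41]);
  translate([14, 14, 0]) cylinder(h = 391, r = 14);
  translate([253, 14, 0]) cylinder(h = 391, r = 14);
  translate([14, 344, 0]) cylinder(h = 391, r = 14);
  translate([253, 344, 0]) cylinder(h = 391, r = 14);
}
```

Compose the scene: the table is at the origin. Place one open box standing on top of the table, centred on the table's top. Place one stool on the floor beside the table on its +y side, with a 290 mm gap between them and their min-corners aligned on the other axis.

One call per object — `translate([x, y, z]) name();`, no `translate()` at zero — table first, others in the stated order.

table();
translate([733, 201, 699]) open_box();
translate([0, 832, 0]) stool();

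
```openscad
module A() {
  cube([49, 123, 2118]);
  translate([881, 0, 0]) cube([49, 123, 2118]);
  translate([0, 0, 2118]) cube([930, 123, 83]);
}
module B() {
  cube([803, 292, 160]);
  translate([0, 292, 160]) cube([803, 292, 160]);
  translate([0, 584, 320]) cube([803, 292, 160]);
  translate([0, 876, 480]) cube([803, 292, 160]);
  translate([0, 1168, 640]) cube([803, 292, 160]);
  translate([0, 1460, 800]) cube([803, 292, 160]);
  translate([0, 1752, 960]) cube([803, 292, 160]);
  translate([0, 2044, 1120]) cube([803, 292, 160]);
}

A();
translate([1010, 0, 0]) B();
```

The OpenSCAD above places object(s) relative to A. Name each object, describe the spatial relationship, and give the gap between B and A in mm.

A is a door frame. B is a staircase. The staircase is on the floor beside the door frame on its +x side. The gap between the staircase and the door frame is 80 mm.

The staircase's nearest face is 80 mm from the door frame's +x face.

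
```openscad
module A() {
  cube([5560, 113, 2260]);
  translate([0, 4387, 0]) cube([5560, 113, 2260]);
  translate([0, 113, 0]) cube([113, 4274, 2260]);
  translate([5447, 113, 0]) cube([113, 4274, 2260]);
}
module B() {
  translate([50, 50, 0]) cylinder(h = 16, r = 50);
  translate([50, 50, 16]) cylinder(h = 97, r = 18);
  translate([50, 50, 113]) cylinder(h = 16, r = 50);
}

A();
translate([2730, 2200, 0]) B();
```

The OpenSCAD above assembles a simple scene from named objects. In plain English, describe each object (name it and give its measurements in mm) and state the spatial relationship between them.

A is a box-shaped house frame (walls only): outside footprint 5560×4500 mm, wall height 2260 mm, wall thickness 113 mm. The two y-facing walls run the full x-width; the two x-facing walls fit between the inner faces of the y-facing walls.

B is a spool: two coaxial disc flanges of radius 50 mm and thickness 16 mm, joined by a core cylinder of radius 18 mm and height 97 mm. The lower flange rests on z = 0 and the three cylinders share a vertical axis.

The spool sits inside the house frame, centred.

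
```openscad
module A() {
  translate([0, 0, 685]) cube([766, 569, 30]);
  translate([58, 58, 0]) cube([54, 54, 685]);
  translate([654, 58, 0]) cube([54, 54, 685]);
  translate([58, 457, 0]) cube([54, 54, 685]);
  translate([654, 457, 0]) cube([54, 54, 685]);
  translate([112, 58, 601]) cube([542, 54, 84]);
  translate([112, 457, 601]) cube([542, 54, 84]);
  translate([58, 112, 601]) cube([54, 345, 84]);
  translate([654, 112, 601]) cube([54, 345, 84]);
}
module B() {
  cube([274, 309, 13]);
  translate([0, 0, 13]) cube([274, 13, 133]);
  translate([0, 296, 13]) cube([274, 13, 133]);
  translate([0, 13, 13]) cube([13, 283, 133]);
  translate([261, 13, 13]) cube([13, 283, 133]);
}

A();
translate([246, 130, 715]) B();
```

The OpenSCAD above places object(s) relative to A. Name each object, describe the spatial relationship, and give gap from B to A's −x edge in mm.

A is a table. B is an open box. The open box is on top of the table, centred. The gap from the open box to the table's −x edge is 246 mm.

The open box's min-x is at 246; the table's min-x is 0; gap = 246 mm.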